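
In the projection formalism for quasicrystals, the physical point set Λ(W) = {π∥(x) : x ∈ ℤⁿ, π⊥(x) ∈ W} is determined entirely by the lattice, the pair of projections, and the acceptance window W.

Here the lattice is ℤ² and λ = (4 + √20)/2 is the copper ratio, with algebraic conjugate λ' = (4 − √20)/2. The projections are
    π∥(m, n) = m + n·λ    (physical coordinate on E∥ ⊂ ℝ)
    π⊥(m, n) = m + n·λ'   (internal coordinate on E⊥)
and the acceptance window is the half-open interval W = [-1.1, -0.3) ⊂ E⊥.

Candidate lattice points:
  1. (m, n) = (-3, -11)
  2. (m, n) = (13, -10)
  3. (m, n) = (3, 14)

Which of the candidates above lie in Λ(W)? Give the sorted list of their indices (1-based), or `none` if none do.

1, 3

λ' = (4−√20)/2 ≈ -0.236068.
candidate 1: (m,n)=(-3,-11) → π∥ = -3-11·λ ≈ -49.596748, π⊥ = -3-11·λ' ≈ -0.403252 ∈ [-1.1, -0.3) ⇒ IN Λ
candidate 2: (m,n)=(13,-10) → π∥ = 13-10·λ ≈ -29.360680, π⊥ = 13-10·λ' ≈ 15.360680 ∉ [-1.1, -0.3) ⇒ out
candidate 3: (m,n)=(3,14) → π∥ = 3+14·λ ≈ 62.304952, π⊥ = 3+14·λ' ≈ -0.304952 ∈ [-1.1, -0.3) ⇒ IN Λ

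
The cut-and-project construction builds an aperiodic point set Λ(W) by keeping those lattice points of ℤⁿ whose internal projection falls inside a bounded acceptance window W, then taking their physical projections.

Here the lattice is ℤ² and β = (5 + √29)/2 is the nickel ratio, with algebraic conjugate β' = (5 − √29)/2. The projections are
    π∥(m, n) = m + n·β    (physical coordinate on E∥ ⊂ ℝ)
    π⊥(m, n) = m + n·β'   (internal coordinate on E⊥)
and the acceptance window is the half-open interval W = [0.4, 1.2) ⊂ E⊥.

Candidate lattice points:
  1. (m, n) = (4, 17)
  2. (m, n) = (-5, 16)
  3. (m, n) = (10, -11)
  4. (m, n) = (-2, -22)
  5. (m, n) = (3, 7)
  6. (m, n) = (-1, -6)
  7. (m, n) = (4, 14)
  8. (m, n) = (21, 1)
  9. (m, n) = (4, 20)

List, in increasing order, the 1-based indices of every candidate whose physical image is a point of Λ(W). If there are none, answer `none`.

1

Compute β' = (5−√29)/2 = -0.1926, so π⊥(m,n) = m -0.1926·n.
#1 (4,17): internal coord 4 + (17)·β' = +0.7261; +0.7261 ∈ [0.4, 1.2) → IN Λ
#2 (-5,16): internal coord -5 + (16)·β' = -8.0813; -8.0813 ∉ [0.4, 1.2) → out
#3 (10,-11): internal coord 10 + (-11)·β' = +12.1184; +12.1184 ∉ [0.4, 1.2) → out
#4 (-2,-22): internal coord -2 + (-22)·β' = +2.2368; +2.2368 ∉ [0.4, 1.2) → out
#5 (3,7): internal coord 3 + (7)·β' = +1.6519; +1.6519 ∉ [0.4, 1.2) → out
#6 (-1,-6): internal coord -1 + (-6)·β' = +0.1555; +0.1555 ∉ [0.4, 1.2) → out
#7 (4,14): internal coord 4 + (14)·β' = +1.3038; +1.3038 ∉ [0.4, 1.2) → out
#8 (21,1): internal coord 21 + (1)·β' = +20.8074; +20.8074 ∉ [0.4, 1.2) → out
#9 (4,20): internal coord 4 + (20)·β' = +0.1484; +0.1484 ∉ [0.4, 1.2) → out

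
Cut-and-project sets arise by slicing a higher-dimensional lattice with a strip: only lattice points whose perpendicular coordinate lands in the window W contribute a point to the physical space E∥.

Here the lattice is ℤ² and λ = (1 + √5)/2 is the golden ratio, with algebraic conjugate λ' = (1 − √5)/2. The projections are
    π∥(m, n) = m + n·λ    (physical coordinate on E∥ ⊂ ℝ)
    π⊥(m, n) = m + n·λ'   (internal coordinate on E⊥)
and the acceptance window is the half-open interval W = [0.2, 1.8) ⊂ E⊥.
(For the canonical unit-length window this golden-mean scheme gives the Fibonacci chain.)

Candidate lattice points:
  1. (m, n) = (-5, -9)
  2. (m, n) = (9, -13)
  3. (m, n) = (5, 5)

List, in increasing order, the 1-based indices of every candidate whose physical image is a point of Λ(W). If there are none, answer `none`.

1

Numerically λ ≈ 1.618034 and λ' = −1/λ ≈ -0.618034.
[1] lift (-5,-9): star map gives 0.562306; window check 0.2 ≤ 0.562306 < 1.8 is true → IN Λ
[2] lift (9,-13): star map gives 17.034442; window check 0.2 ≤ 17.034442 < 1.8 is false → out
[3] lift (5,5): star map gives 1.909830; window check 0.2 ≤ 1.909830 < 1.8 is false → out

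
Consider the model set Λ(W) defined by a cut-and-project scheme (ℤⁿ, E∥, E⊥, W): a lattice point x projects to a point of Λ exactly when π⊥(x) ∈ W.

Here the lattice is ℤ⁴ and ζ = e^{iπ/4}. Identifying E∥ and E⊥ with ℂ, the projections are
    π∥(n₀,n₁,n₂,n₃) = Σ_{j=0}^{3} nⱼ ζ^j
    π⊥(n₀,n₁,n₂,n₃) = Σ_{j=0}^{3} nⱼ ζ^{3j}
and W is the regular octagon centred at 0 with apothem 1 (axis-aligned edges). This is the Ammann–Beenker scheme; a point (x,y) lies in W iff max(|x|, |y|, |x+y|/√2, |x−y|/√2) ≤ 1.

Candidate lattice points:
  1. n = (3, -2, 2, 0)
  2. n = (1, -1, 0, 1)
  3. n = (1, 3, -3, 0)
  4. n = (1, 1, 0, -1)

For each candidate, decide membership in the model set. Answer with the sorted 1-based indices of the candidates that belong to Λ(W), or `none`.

4

π⊥(n) = n₀ + n₁ζ³ + n₂ζ⁶ + n₃ζ⁹ where ζ = e^{iπ/4}.
candidate 1: n = (3, -2, 2, 0) → π⊥ ≈ (+4.4142, -3.4142); max(|x|,|y|,|x±y|/√2) = 5.5355 > 1 ⇒ ∉ W
candidate 2: n = (1, -1, 0, 1) → π⊥ ≈ (+2.4142, +0.0000); max(|x|,|y|,|x±y|/√2) = 2.4142 > 1 ⇒ ∉ W
candidate 3: n = (1, 3, -3, 0) → π⊥ ≈ (-1.1213, +5.1213); max(|x|,|y|,|x±y|/√2) = 5.1213 > 1 ⇒ ∉ W
candidate 4: n = (1, 1, 0, -1) → π⊥ ≈ (-0.4142, +0.0000); max(|x|,|y|,|x±y|/√2) = 0.4142 ≤ 1 ⇒ ∈ W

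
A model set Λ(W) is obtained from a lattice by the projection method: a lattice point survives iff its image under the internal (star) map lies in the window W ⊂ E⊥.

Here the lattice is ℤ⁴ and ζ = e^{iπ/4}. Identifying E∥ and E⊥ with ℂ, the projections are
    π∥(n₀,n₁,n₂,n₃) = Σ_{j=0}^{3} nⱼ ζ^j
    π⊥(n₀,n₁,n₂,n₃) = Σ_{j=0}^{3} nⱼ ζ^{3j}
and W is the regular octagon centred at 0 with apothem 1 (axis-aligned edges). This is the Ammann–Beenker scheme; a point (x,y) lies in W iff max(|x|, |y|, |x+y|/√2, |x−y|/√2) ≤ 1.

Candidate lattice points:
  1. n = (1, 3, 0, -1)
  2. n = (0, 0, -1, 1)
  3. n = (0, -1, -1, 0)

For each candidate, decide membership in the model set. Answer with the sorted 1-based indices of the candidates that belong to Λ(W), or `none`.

3

Internal map: ζ^{3j} for j=0..3 gives (1,0), (−√2/2,√2/2), (0,−1), (√2/2,√2/2).
candidate 1: n = (1, 3, 0, -1) → π⊥ ≈ (-1.82843, +1.41421); max(|x|,|y|,|x±y|/√2) = 2.29289 > 1 ⇒ ∉ W
candidate 2: n = (0, 0, -1, 1) → π⊥ ≈ (+0.70711, +1.70711); max(|x|,|y|,|x±y|/√2) = 1.70711 > 1 ⇒ ∉ W
candidate 3: n = (0, -1, -1, 0) → π⊥ ≈ (+0.70711, +0.29289); max(|x|,|y|,|x±y|/√2) = 0.70711 ≤ 1 ⇒ ∈ W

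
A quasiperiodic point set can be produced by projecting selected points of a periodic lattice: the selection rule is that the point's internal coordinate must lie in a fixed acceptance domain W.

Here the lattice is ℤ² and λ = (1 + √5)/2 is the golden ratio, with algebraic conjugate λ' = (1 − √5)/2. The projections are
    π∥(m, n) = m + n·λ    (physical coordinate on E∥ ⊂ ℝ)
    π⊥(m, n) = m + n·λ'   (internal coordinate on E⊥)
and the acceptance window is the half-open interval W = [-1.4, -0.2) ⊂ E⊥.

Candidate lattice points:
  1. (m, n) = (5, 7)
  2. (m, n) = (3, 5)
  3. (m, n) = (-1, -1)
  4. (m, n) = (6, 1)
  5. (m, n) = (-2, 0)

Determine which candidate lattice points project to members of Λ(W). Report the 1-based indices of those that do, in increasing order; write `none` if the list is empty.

Compute λ' = (1−√5)/2 = -0.61803, so π⊥(m,n) = m -0.61803·n.
[1] lift (5,7): star map gives 0.67376; window check -1.4 ≤ 0.67376 < -0.2 is false → out
[2] lift (3,5): star map gives -0.09017; window check -1.4 ≤ -0.09017 < -0.2 is false → out
[3] lift (-1,-1): star map gives -0.38197; window check -1.4 ≤ -0.38197 < -0.2 is true → IN Λ
[4] lift (6,1): star map gives 5.38197; window check -1.4 ≤ 5.38197 < -0.2 is false → out
[5] lift (-2,0): star map gives -2.00000; window check -1.4 ≤ -2.00000 < -0.2 is false → out

3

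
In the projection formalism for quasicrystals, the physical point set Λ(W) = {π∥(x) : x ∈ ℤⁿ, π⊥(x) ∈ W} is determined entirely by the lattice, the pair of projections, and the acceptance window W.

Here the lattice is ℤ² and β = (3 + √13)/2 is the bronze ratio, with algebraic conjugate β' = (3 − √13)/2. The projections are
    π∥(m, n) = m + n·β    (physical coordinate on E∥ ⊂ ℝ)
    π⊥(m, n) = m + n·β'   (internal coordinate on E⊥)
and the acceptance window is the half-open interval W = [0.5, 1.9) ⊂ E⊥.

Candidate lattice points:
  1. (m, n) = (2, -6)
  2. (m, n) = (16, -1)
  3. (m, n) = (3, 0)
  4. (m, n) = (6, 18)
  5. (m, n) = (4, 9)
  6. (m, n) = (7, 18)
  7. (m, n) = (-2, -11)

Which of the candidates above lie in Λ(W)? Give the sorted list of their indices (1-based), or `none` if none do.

4, 5, 6, 7

Numerically β ≈ 3.30278 and β' = −1/β ≈ -0.30278.
[1] lift (2,-6): star map gives 3.81665; window check 0.5 ≤ 3.81665 < 1.9 is false → out
[2] lift (16,-1): star map gives 16.30278; window check 0.5 ≤ 16.30278 < 1.9 is false → out
[3] lift (3,0): star map gives 3.00000; window check 0.5 ≤ 3.00000 < 1.9 is false → out
[4] lift (6,18): star map gives 0.55004; window check 0.5 ≤ 0.55004 < 1.9 is true → IN Λ
[5] lift (4,9): star map gives 1.27502; window check 0.5 ≤ 1.27502 < 1.9 is true → IN Λ
[6] lift (7,18): star map gives 1.55004; window check 0.5 ≤ 1.55004 < 1.9 is true → IN Λ
[7] lift (-2,-11): star map gives 1.33053; window check 0.5 ≤ 1.33053 < 1.9 is true → IN Λ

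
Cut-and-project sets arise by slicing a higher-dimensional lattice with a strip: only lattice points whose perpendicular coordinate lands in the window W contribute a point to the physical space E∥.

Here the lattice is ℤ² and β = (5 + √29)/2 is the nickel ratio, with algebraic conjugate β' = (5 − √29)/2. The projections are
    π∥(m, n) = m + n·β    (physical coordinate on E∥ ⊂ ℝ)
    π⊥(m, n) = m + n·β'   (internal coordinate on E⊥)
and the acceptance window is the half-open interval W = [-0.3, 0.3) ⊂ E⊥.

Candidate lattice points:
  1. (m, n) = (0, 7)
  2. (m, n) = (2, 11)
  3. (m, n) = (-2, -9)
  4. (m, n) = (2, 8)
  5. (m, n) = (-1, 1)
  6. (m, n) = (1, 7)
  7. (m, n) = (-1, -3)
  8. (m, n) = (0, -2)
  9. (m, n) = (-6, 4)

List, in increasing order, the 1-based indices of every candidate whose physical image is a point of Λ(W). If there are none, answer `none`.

β' = (5−√29)/2 ≈ -0.1926.
[1] lift (0,7): star map gives -1.3481; window check -0.3 ≤ -1.3481 < 0.3 is false → out
[2] lift (2,11): star map gives -0.1184; window check -0.3 ≤ -0.1184 < 0.3 is true → IN Λ
[3] lift (-2,-9): star map gives -0.2668; window check -0.3 ≤ -0.2668 < 0.3 is true → IN Λ
[4] lift (2,8): star map gives 0.4593; window check -0.3 ≤ 0.4593 < 0.3 is false → out
[5] lift (-1,1): star map gives -1.1926; window check -0.3 ≤ -1.1926 < 0.3 is false → out
[6] lift (1,7): star map gives -0.3481; window check -0.3 ≤ -0.3481 < 0.3 is false → out
[7] lift (-1,-3): star map gives -0.4223; window check -0.3 ≤ -0.4223 < 0.3 is false → out
[8] lift (0,-2): star map gives 0.3852; window check -0.3 ≤ 0.3852 < 0.3 is false → out
[9] lift (-6,4): star map gives -6.7703; window check -0.3 ≤ -6.7703 < 0.3 is false → out

2, 3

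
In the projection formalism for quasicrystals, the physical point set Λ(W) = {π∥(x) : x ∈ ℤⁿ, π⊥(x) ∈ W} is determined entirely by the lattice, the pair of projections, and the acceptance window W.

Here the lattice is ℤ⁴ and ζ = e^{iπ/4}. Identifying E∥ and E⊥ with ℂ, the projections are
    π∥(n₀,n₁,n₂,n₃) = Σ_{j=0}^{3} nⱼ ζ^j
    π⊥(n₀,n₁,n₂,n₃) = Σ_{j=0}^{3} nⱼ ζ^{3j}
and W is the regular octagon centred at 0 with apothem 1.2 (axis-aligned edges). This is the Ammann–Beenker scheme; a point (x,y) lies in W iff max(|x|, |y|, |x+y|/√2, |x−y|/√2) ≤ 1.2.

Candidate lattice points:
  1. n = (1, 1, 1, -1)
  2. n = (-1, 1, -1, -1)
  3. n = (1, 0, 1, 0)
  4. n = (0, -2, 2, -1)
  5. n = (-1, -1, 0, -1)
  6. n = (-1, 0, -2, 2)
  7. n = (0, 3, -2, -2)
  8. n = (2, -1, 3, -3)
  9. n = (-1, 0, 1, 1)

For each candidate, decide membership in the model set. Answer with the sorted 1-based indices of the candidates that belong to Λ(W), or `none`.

With ζ = e^{iπ/4} the internal vectors are ζ^0,ζ^3,ζ^6,ζ^9.
candidate 1: n = (1, 1, 1, -1) → π⊥ ≈ (-0.4142, -1.0000); max(|x|,|y|,|x±y|/√2) = 1.0000 ≤ 1.2 ⇒ ∈ W
candidate 2: n = (-1, 1, -1, -1) → π⊥ ≈ (-2.4142, +1.0000); max(|x|,|y|,|x±y|/√2) = 2.4142 > 1.2 ⇒ ∉ W
candidate 3: n = (1, 0, 1, 0) → π⊥ ≈ (+1.0000, -1.0000); max(|x|,|y|,|x±y|/√2) = 1.4142 > 1.2 ⇒ ∉ W
candidate 4: n = (0, -2, 2, -1) → π⊥ ≈ (+0.7071, -4.1213); max(|x|,|y|,|x±y|/√2) = 4.1213 > 1.2 ⇒ ∉ W
candidate 5: n = (-1, -1, 0, -1) → π⊥ ≈ (-1.0000, -1.4142); max(|x|,|y|,|x±y|/√2) = 1.7071 > 1.2 ⇒ ∉ W
candidate 6: n = (-1, 0, -2, 2) → π⊥ ≈ (+0.4142, +3.4142); max(|x|,|y|,|x±y|/√2) = 3.4142 > 1.2 ⇒ ∉ W
candidate 7: n = (0, 3, -2, -2) → π⊥ ≈ (-3.5355, +2.7071); max(|x|,|y|,|x±y|/√2) = 4.4142 > 1.2 ⇒ ∉ W
candidate 8: n = (2, -1, 3, -3) → π⊥ ≈ (+0.5858, -5.8284); max(|x|,|y|,|x±y|/√2) = 5.8284 > 1.2 ⇒ ∉ W
candidate 9: n = (-1, 0, 1, 1) → π⊥ ≈ (-0.2929, -0.2929); max(|x|,|y|,|x±y|/√2) = 0.4142 ≤ 1.2 ⇒ ∈ W

1, 9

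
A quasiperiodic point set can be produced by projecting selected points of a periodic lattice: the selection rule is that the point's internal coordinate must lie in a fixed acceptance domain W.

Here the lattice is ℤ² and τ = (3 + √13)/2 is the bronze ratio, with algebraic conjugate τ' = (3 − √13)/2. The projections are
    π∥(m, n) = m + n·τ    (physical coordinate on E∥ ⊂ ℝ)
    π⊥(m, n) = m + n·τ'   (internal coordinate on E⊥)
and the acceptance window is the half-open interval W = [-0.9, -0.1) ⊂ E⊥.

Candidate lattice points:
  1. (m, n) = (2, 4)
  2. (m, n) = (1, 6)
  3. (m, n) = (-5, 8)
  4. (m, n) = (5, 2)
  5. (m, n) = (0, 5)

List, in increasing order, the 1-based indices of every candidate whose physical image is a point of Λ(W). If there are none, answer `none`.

2

τ' = (3−√13)/2 ≈ -0.302776.
candidate 1: (m,n)=(2,4) → π∥ = 2+4·τ ≈ 15.211103, π⊥ = 2+4·τ' ≈ 0.788897 ∉ [-0.9, -0.1) ⇒ out
candidate 2: (m,n)=(1,6) → π∥ = 1+6·τ ≈ 20.816654, π⊥ = 1+6·τ' ≈ -0.816654 ∈ [-0.9, -0.1) ⇒ IN Λ
candidate 3: (m,n)=(-5,8) → π∥ = -5+8·τ ≈ 21.422205, π⊥ = -5+8·τ' ≈ -7.422205 ∉ [-0.9, -0.1) ⇒ out
candidate 4: (m,n)=(5,2) → π∥ = 5+2·τ ≈ 11.605551, π⊥ = 5+2·τ' ≈ 4.394449 ∉ [-0.9, -0.1) ⇒ out
candidate 5: (m,n)=(0,5) → π∥ = 0+5·τ ≈ 16.513878, π⊥ = 0+5·τ' ≈ -1.513878 ∉ [-0.9, -0.1) ⇒ out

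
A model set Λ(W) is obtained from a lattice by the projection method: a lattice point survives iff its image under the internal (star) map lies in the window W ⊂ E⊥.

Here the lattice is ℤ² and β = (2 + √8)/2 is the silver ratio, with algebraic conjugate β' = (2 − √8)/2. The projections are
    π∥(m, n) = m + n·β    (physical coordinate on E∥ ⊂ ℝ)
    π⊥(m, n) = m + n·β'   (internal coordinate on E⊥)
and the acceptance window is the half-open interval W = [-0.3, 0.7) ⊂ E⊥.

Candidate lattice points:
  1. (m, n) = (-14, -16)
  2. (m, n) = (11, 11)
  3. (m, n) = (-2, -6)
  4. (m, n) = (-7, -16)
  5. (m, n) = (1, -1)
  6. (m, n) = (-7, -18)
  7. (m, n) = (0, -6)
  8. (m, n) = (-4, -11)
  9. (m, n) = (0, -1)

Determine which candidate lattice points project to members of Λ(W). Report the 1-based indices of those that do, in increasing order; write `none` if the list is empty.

3, 6, 8, 9

Numerically β ≈ 2.4142 and β' = −1/β ≈ -0.4142.
#1 (-14,-16): internal coord -14 + (-16)·β' = -7.3726; -7.3726 ∉ [-0.3, 0.7) → out
#2 (11,11): internal coord 11 + (11)·β' = +6.4437; +6.4437 ∉ [-0.3, 0.7) → out
#3 (-2,-6): internal coord -2 + (-6)·β' = +0.4853; +0.4853 ∈ [-0.3, 0.7) → IN Λ
#4 (-7,-16): internal coord -7 + (-16)·β' = -0.3726; -0.3726 ∉ [-0.3, 0.7) → out
#5 (1,-1): internal coord 1 + (-1)·β' = +1.4142; +1.4142 ∉ [-0.3, 0.7) → out
#6 (-7,-18): internal coord -7 + (-18)·β' = +0.4558; +0.4558 ∈ [-0.3, 0.7) → IN Λ
#7 (0,-6): internal coord 0 + (-6)·β' = +2.4853; +2.4853 ∉ [-0.3, 0.7) → out
#8 (-4,-11): internal coord -4 + (-11)·β' = +0.5563; +0.5563 ∈ [-0.3, 0.7) → IN Λ
#9 (0,-1): internal coord 0 + (-1)·β' = +0.4142; +0.4142 ∈ [-0.3, 0.7) → IN Λ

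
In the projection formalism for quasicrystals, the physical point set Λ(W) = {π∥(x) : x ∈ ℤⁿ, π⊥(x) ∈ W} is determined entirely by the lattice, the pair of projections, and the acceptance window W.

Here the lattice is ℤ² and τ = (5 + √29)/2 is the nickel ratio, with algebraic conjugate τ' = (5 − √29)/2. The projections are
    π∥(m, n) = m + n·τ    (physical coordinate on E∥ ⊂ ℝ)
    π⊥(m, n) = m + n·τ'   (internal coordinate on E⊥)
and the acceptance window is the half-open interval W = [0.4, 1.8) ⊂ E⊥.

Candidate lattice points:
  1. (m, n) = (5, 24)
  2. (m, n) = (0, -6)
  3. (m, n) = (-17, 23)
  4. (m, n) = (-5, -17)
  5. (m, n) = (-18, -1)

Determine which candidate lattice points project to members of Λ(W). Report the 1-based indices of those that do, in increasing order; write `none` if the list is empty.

2

Compute τ' = (5−√29)/2 = -0.1926, so π⊥(m,n) = m -0.1926·n.
[1] lift (5,24): star map gives 0.3780; window check 0.4 ≤ 0.3780 < 1.8 is false → out
[2] lift (0,-6): star map gives 1.1555; window check 0.4 ≤ 1.1555 < 1.8 is true → IN Λ
[3] lift (-17,23): star map gives -21.4294; window check 0.4 ≤ -21.4294 < 1.8 is false → out
[4] lift (-5,-17): star map gives -1.7261; window check 0.4 ≤ -1.7261 < 1.8 is false → out
[5] lift (-18,-1): star map gives -17.8074; window check 0.4 ≤ -17.8074 < 1.8 is false → out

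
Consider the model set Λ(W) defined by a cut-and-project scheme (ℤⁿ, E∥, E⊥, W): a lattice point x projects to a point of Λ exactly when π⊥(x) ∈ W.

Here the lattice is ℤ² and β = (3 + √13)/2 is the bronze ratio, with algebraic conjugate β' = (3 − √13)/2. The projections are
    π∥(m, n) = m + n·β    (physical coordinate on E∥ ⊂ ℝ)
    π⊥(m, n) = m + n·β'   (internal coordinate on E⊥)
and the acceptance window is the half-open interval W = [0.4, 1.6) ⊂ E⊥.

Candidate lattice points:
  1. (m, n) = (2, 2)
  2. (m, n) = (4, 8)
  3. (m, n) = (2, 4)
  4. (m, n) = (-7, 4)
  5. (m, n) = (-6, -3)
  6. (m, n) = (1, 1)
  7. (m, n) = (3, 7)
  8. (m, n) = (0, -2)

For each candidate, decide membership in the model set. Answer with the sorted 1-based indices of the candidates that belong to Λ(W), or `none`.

1, 2, 3, 6, 7, 8

Numerically β ≈ 3.30278 and β' = −1/β ≈ -0.30278.
#1 (2,2): internal coord 2 + (2)·β' = +1.39445; +1.39445 ∈ [0.4, 1.6) → IN Λ
#2 (4,8): internal coord 4 + (8)·β' = +1.57779; +1.57779 ∈ [0.4, 1.6) → IN Λ
#3 (2,4): internal coord 2 + (4)·β' = +0.78890; +0.78890 ∈ [0.4, 1.6) → IN Λ
#4 (-7,4): internal coord -7 + (4)·β' = -8.21110; -8.21110 ∉ [0.4, 1.6) → out
#5 (-6,-3): internal coord -6 + (-3)·β' = -5.09167; -5.09167 ∉ [0.4, 1.6) → out
#6 (1,1): internal coord 1 + (1)·β' = +0.69722; +0.69722 ∈ [0.4, 1.6) → IN Λ
#7 (3,7): internal coord 3 + (7)·β' = +0.88057; +0.88057 ∈ [0.4, 1.6) → IN Λ
#8 (0,-2): internal coord 0 + (-2)·β' = +0.60555; +0.60555 ∈ [0.4, 1.6) → IN Λ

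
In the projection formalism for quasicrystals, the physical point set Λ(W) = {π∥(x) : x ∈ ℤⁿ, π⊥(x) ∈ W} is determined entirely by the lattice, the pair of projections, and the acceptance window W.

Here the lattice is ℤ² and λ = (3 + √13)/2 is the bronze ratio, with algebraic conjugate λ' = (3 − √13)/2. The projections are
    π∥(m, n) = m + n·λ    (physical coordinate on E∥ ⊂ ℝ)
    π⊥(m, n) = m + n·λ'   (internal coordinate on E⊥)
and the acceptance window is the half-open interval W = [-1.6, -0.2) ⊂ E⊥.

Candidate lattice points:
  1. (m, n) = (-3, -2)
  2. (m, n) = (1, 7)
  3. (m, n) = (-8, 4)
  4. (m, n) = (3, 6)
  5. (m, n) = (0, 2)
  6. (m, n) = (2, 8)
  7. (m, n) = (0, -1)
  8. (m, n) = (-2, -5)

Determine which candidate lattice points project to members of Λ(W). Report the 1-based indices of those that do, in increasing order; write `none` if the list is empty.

2, 5, 6, 8

λ' = (3−√13)/2 ≈ -0.302776.
candidate 1: (m,n)=(-3,-2) → π∥ = -3-2·λ ≈ -9.605551, π⊥ = -3-2·λ' ≈ -2.394449 ∉ [-1.6, -0.2) ⇒ out
candidate 2: (m,n)=(1,7) → π∥ = 1+7·λ ≈ 24.119429, π⊥ = 1+7·λ' ≈ -1.119429 ∈ [-1.6, -0.2) ⇒ IN Λ
candidate 3: (m,n)=(-8,4) → π∥ = -8+4·λ ≈ 5.211103, π⊥ = -8+4·λ' ≈ -9.211103 ∉ [-1.6, -0.2) ⇒ out
candidate 4: (m,n)=(3,6) → π∥ = 3+6·λ ≈ 22.816654, π⊥ = 3+6·λ' ≈ 1.183346 ∉ [-1.6, -0.2) ⇒ out
candidate 5: (m,n)=(0,2) → π∥ = 0+2·λ ≈ 6.605551, π⊥ = 0+2·λ' ≈ -0.605551 ∈ [-1.6, -0.2) ⇒ IN Λ
candidate 6: (m,n)=(2,8) → π∥ = 2+8·λ ≈ 28.422205, π⊥ = 2+8·λ' ≈ -0.422205 ∈ [-1.6, -0.2) ⇒ IN Λ
candidate 7: (m,n)=(0,-1) → π∥ = 0-1·λ ≈ -3.302776, π⊥ = 0-1·λ' ≈ 0.302776 ∉ [-1.6, -0.2) ⇒ out
candidate 8: (m,n)=(-2,-5) → π∥ = -2-5·λ ≈ -18.513878, π⊥ = -2-5·λ' ≈ -0.486122 ∈ [-1.6, -0.2) ⇒ IN Λ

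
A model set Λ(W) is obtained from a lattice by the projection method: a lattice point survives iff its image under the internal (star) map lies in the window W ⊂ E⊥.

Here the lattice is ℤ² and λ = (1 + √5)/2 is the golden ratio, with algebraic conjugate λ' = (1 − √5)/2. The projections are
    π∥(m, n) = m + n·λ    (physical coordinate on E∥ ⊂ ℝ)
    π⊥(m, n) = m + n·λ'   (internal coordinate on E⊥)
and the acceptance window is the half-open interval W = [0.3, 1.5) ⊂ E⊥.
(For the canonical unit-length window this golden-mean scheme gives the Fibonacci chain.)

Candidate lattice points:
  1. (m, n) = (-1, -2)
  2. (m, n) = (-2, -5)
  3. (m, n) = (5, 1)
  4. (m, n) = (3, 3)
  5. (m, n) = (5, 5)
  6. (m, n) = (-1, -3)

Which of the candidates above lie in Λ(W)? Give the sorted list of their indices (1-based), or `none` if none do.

2, 4, 6

Numerically λ ≈ 1.6180 and λ' = −1/λ ≈ -0.6180.
candidate 1: (m,n)=(-1,-2) → π∥ = -1-2·λ ≈ -4.2361, π⊥ = -1-2·λ' ≈ 0.2361 ∉ [0.3, 1.5) ⇒ out
candidate 2: (m,n)=(-2,-5) → π∥ = -2-5·λ ≈ -10.0902, π⊥ = -2-5·λ' ≈ 1.0902 ∈ [0.3, 1.5) ⇒ IN Λ
candidate 3: (m,n)=(5,1) → π∥ = 5+1·λ ≈ 6.6180, π⊥ = 5+1·λ' ≈ 4.3820 ∉ [0.3, 1.5) ⇒ out
candidate 4: (m,n)=(3,3) → π∥ = 3+3·λ ≈ 7.8541, π⊥ = 3+3·λ' ≈ 1.1459 ∈ [0.3, 1.5) ⇒ IN Λ
candidate 5: (m,n)=(5,5) → π∥ = 5+5·λ ≈ 13.0902, π⊥ = 5+5·λ' ≈ 1.9098 ∉ [0.3, 1.5) ⇒ out
candidate 6: (m,n)=(-1,-3) → π∥ = -1-3·λ ≈ -5.8541, π⊥ = -1-3·λ' ≈ 0.8541 ∈ [0.3, 1.5) ⇒ IN Λ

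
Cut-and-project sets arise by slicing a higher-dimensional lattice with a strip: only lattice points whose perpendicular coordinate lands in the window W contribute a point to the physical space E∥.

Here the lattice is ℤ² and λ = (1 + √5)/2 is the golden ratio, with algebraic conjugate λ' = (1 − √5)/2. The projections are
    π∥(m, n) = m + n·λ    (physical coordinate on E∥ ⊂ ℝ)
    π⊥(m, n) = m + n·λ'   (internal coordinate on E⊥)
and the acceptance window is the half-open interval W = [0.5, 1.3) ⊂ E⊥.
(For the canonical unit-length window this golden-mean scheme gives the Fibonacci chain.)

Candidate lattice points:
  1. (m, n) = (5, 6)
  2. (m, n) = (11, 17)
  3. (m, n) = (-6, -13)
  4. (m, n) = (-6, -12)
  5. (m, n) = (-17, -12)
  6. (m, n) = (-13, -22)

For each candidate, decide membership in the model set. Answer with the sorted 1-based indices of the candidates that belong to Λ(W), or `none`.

1, 6

λ' = (1−√5)/2 ≈ -0.61803.
candidate 1: (m,n)=(5,6) → π∥ = 5+6·λ ≈ 14.70820, π⊥ = 5+6·λ' ≈ 1.29180 ∈ [0.5, 1.3) ⇒ IN Λ
candidate 2: (m,n)=(11,17) → π∥ = 11+17·λ ≈ 38.50658, π⊥ = 11+17·λ' ≈ 0.49342 ∉ [0.5, 1.3) ⇒ out
candidate 3: (m,n)=(-6,-13) → π∥ = -6-13·λ ≈ -27.03444, π⊥ = -6-13·λ' ≈ 2.03444 ∉ [0.5, 1.3) ⇒ out
candidate 4: (m,n)=(-6,-12) → π∥ = -6-12·λ ≈ -25.41641, π⊥ = -6-12·λ' ≈ 1.41641 ∉ [0.5, 1.3) ⇒ out
candidate 5: (m,n)=(-17,-12) → π∥ = -17-12·λ ≈ -36.41641, π⊥ = -17-12·λ' ≈ -9.58359 ∉ [0.5, 1.3) ⇒ out
candidate 6: (m,n)=(-13,-22) → π∥ = -13-22·λ ≈ -48.59675, π⊥ = -13-22·λ' ≈ 0.59675 ∈ [0.5, 1.3) ⇒ IN Λ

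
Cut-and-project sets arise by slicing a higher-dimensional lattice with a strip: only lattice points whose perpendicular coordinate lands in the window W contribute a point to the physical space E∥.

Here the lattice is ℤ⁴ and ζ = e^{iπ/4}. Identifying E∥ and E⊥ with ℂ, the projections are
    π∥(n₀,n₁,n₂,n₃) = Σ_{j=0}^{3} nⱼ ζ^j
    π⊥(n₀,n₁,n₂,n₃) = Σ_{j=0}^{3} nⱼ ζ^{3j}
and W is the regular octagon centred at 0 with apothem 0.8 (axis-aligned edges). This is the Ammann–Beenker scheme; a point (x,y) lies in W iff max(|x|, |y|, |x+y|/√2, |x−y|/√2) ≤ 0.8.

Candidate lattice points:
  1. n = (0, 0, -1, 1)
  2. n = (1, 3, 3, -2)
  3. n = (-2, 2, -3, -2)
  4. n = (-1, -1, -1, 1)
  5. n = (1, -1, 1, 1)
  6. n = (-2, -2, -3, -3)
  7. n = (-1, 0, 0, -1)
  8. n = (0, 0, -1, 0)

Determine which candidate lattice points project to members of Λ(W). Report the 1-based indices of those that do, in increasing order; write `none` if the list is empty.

Internal map: ζ^{3j} for j=0..3 gives (1,0), (−√2/2,√2/2), (0,−1), (√2/2,√2/2).
candidate 1: n = (0, 0, -1, 1) → π⊥ ≈ (+0.70711, +1.70711); max(|x|,|y|,|x±y|/√2) = 1.70711 > 0.8 ⇒ ∉ W
candidate 2: n = (1, 3, 3, -2) → π⊥ ≈ (-2.53553, -2.29289); max(|x|,|y|,|x±y|/√2) = 3.41421 > 0.8 ⇒ ∉ W
candidate 3: n = (-2, 2, -3, -2) → π⊥ ≈ (-4.82843, +3.00000); max(|x|,|y|,|x±y|/√2) = 5.53553 > 0.8 ⇒ ∉ W
candidate 4: n = (-1, -1, -1, 1) → π⊥ ≈ (+0.41421, +1.00000); max(|x|,|y|,|x±y|/√2) = 1.00000 > 0.8 ⇒ ∉ W
candidate 5: n = (1, -1, 1, 1) → π⊥ ≈ (+2.41421, -1.00000); max(|x|,|y|,|x±y|/√2) = 2.41421 > 0.8 ⇒ ∉ W
candidate 6: n = (-2, -2, -3, -3) → π⊥ ≈ (-2.70711, -0.53553); max(|x|,|y|,|x±y|/√2) = 2.70711 > 0.8 ⇒ ∉ W
candidate 7: n = (-1, 0, 0, -1) → π⊥ ≈ (-1.70711, -0.70711); max(|x|,|y|,|x±y|/√2) = 1.70711 > 0.8 ⇒ ∉ W
candidate 8: n = (0, 0, -1, 0) → π⊥ ≈ (+0.00000, +1.00000); max(|x|,|y|,|x±y|/√2) = 1.00000 > 0.8 ⇒ ∉ W

none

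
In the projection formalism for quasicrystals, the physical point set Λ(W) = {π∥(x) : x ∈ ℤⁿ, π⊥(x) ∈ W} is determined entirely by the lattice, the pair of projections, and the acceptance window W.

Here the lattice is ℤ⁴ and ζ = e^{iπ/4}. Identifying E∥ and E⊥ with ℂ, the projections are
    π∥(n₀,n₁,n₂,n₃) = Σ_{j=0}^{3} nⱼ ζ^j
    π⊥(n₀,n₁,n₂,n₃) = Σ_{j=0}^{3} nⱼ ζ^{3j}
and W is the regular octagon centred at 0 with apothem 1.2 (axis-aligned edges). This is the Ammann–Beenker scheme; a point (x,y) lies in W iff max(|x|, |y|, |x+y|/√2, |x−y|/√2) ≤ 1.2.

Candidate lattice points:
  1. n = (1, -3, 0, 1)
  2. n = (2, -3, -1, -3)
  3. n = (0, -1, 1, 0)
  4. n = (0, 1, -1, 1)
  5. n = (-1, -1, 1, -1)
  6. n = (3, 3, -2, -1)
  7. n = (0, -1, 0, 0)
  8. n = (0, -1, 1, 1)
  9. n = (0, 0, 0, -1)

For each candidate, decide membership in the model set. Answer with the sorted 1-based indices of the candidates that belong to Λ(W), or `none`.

7, 9

Internal map: ζ^{3j} for j=0..3 gives (1,0), (−√2/2,√2/2), (0,−1), (√2/2,√2/2).
#1 (1, -3, 0, 1): internal (3.82843, -1.41421); octagon support 3.82843 vs apothem 1.2 → ∉ W
#2 (2, -3, -1, -3): internal (2.00000, -3.24264); octagon support 3.70711 vs apothem 1.2 → ∉ W
#3 (0, -1, 1, 0): internal (0.70711, -1.70711); octagon support 1.70711 vs apothem 1.2 → ∉ W
#4 (0, 1, -1, 1): internal (0.00000, 2.41421); octagon support 2.41421 vs apothem 1.2 → ∉ W
#5 (-1, -1, 1, -1): internal (-1.00000, -2.41421); octagon support 2.41421 vs apothem 1.2 → ∉ W
#6 (3, 3, -2, -1): internal (0.17157, 3.41421); octagon support 3.41421 vs apothem 1.2 → ∉ W
#7 (0, -1, 0, 0): internal (0.70711, -0.70711); octagon support 1.00000 vs apothem 1.2 → ∈ W
#8 (0, -1, 1, 1): internal (1.41421, -1.00000); octagon support 1.70711 vs apothem 1.2 → ∉ W
#9 (0, 0, 0, -1): internal (-0.70711, -0.70711); octagon support 1.00000 vs apothem 1.2 → ∈ W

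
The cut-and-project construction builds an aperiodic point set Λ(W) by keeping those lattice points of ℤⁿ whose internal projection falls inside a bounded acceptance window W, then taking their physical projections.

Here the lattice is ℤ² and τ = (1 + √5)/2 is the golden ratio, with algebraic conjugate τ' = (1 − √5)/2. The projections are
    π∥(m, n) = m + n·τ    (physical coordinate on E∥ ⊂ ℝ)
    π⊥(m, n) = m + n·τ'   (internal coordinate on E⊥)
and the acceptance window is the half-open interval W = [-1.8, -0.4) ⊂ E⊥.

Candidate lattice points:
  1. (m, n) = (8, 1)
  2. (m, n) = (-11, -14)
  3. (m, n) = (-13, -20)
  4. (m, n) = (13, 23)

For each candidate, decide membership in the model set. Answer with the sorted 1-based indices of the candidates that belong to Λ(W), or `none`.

3, 4

τ' = (1−√5)/2 ≈ -0.618034.
candidate 1: (m,n)=(8,1) → π∥ = 8+1·τ ≈ 9.618034, π⊥ = 8+1·τ' ≈ 7.381966 ∉ [-1.8, -0.4) ⇒ out
candidate 2: (m,n)=(-11,-14) → π∥ = -11-14·τ ≈ -33.652476, π⊥ = -11-14·τ' ≈ -2.347524 ∉ [-1.8, -0.4) ⇒ out
candidate 3: (m,n)=(-13,-20) → π∥ = -13-20·τ ≈ -45.360680, π⊥ = -13-20·τ' ≈ -0.639320 ∈ [-1.8, -0.4) ⇒ IN Λ
candidate 4: (m,n)=(13,23) → π∥ = 13+23·τ ≈ 50.214782, π⊥ = 13+23·τ' ≈ -1.214782 ∈ [-1.8, -0.4) ⇒ IN Λ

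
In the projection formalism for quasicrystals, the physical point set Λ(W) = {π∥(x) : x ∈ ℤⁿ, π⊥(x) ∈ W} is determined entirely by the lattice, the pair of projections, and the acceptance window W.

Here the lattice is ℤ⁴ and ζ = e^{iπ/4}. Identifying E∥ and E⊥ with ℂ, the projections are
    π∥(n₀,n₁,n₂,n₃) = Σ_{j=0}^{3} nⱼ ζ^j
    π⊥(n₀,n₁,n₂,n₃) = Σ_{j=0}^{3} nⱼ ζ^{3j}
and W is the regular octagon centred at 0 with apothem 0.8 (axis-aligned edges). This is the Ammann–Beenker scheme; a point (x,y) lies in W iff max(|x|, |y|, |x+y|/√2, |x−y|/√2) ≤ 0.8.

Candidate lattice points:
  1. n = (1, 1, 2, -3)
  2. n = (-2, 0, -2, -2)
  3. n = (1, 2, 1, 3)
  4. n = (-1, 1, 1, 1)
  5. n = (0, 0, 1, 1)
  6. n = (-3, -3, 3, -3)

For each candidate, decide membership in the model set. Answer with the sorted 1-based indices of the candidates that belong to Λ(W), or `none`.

π⊥(n) = n₀ + n₁ζ³ + n₂ζ⁶ + n₃ζ⁹ where ζ = e^{iπ/4}.
candidate 1: n = (1, 1, 2, -3) → π⊥ ≈ (-1.8284, -3.4142); max(|x|,|y|,|x±y|/√2) = 3.7071 > 0.8 ⇒ ∉ W
candidate 2: n = (-2, 0, -2, -2) → π⊥ ≈ (-3.4142, +0.5858); max(|x|,|y|,|x±y|/√2) = 3.4142 > 0.8 ⇒ ∉ W
candidate 3: n = (1, 2, 1, 3) → π⊥ ≈ (+1.7071, +2.5355); max(|x|,|y|,|x±y|/√2) = 3.0000 > 0.8 ⇒ ∉ W
candidate 4: n = (-1, 1, 1, 1) → π⊥ ≈ (-1.0000, +0.4142); max(|x|,|y|,|x±y|/√2) = 1.0000 > 0.8 ⇒ ∉ W
candidate 5: n = (0, 0, 1, 1) → π⊥ ≈ (+0.7071, -0.2929); max(|x|,|y|,|x±y|/√2) = 0.7071 ≤ 0.8 ⇒ ∈ W
candidate 6: n = (-3, -3, 3, -3) → π⊥ ≈ (-3.0000, -7.2426); max(|x|,|y|,|x±y|/√2) = 7.2426 > 0.8 ⇒ ∉ W

5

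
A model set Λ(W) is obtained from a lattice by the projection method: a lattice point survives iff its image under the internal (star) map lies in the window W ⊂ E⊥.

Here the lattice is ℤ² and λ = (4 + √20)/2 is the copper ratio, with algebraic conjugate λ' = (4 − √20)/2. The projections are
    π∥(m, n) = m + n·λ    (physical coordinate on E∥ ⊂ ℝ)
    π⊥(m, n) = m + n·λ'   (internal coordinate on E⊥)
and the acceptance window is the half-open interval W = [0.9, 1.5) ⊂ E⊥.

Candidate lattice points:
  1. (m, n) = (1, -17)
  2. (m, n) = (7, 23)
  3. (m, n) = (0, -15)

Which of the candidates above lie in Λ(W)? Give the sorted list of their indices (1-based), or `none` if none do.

none

Numerically λ ≈ 4.23607 and λ' = −1/λ ≈ -0.23607.
candidate 1: (m,n)=(1,-17) → π∥ = 1-17·λ ≈ -71.01316, π⊥ = 1-17·λ' ≈ 5.01316 ∉ [0.9, 1.5) ⇒ out
candidate 2: (m,n)=(7,23) → π∥ = 7+23·λ ≈ 104.42956, π⊥ = 7+23·λ' ≈ 1.57044 ∉ [0.9, 1.5) ⇒ out
candidate 3: (m,n)=(0,-15) → π∥ = 0-15·λ ≈ -63.54102, π⊥ = 0-15·λ' ≈ 3.54102 ∉ [0.9, 1.5) ⇒ out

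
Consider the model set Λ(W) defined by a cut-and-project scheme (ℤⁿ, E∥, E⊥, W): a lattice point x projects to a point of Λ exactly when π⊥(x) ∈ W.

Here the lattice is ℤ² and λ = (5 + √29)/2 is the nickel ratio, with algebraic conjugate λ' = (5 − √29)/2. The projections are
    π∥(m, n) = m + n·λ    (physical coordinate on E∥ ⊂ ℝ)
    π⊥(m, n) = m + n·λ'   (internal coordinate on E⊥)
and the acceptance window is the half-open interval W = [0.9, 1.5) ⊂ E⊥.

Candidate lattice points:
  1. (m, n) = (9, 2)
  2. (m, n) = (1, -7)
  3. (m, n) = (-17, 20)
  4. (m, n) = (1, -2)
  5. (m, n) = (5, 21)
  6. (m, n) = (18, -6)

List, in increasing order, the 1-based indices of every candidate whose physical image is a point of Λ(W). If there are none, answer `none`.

4, 5

Compute λ' = (5−√29)/2 = -0.19258, so π⊥(m,n) = m -0.19258·n.
[1] lift (9,2): star map gives 8.61484; window check 0.9 ≤ 8.61484 < 1.5 is false → out
[2] lift (1,-7): star map gives 2.34808; window check 0.9 ≤ 2.34808 < 1.5 is false → out
[3] lift (-17,20): star map gives -20.85165; window check 0.9 ≤ -20.85165 < 1.5 is false → out
[4] lift (1,-2): star map gives 1.38516; window check 0.9 ≤ 1.38516 < 1.5 is true → IN Λ
[5] lift (5,21): star map gives 0.95577; window check 0.9 ≤ 0.95577 < 1.5 is true → IN Λ
[6] lift (18,-6): star map gives 19.15549; window check 0.9 ≤ 19.15549 < 1.5 is false → out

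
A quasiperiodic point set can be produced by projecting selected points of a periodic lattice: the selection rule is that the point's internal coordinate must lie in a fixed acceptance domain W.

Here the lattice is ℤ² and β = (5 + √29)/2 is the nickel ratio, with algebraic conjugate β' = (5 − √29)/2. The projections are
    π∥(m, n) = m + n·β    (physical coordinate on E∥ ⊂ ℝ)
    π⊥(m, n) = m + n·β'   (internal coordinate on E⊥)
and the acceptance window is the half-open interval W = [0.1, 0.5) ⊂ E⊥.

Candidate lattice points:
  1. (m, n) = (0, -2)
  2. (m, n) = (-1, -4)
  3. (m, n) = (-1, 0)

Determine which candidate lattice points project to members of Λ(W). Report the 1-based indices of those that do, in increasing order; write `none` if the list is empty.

β' = (5−√29)/2 ≈ -0.19258.
candidate 1: (m,n)=(0,-2) → π∥ = 0-2·β ≈ -10.38516, π⊥ = 0-2·β' ≈ 0.38516 ∈ [0.1, 0.5) ⇒ IN Λ
candidate 2: (m,n)=(-1,-4) → π∥ = -1-4·β ≈ -21.77033, π⊥ = -1-4·β' ≈ -0.22967 ∉ [0.1, 0.5) ⇒ out
candidate 3: (m,n)=(-1,0) → π∥ = -1+0·β ≈ -1.00000, π⊥ = -1+0·β' ≈ -1.00000 ∉ [0.1, 0.5) ⇒ out

1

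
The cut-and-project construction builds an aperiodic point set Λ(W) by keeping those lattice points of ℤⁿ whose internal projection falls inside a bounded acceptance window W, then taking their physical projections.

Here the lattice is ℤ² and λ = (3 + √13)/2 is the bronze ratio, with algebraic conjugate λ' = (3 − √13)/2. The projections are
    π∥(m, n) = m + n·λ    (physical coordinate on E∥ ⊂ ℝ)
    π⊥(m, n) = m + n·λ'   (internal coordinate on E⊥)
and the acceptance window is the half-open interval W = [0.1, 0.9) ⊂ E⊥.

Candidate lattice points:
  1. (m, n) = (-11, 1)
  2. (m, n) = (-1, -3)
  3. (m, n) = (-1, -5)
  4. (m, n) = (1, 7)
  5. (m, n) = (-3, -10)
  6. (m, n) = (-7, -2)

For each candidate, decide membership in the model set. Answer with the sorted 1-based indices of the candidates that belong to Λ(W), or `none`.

3

Compute λ' = (3−√13)/2 = -0.302776, so π⊥(m,n) = m -0.302776·n.
candidate 1: (m,n)=(-11,1) → π∥ = -11+1·λ ≈ -7.697224, π⊥ = -11+1·λ' ≈ -11.302776 ∉ [0.1, 0.9) ⇒ out
candidate 2: (m,n)=(-1,-3) → π∥ = -1-3·λ ≈ -10.908327, π⊥ = -1-3·λ' ≈ -0.091673 ∉ [0.1, 0.9) ⇒ out
candidate 3: (m,n)=(-1,-5) → π∥ = -1-5·λ ≈ -17.513878, π⊥ = -1-5·λ' ≈ 0.513878 ∈ [0.1, 0.9) ⇒ IN Λ
candidate 4: (m,n)=(1,7) → π∥ = 1+7·λ ≈ 24.119429, π⊥ = 1+7·λ' ≈ -1.119429 ∉ [0.1, 0.9) ⇒ out
candidate 5: (m,n)=(-3,-10) → π∥ = -3-10·λ ≈ -36.027756, π⊥ = -3-10·λ' ≈ 0.027756 ∉ [0.1, 0.9) ⇒ out
candidate 6: (m,n)=(-7,-2) → π∥ = -7-2·λ ≈ -13.605551, π⊥ = -7-2·λ' ≈ -6.394449 ∉ [0.1, 0.9) ⇒ out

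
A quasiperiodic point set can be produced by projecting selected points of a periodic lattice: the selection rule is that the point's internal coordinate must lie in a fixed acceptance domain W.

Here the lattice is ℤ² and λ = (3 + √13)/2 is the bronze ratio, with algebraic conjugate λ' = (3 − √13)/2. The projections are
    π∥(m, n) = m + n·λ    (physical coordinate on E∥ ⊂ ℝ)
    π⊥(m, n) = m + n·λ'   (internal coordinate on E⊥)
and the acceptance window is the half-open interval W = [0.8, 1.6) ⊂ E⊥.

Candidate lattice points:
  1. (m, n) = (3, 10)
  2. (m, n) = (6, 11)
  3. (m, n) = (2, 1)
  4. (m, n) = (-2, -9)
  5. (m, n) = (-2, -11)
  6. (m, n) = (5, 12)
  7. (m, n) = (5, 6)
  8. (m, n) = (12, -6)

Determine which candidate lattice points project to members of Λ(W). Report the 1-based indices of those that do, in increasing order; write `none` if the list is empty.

5, 6

Numerically λ ≈ 3.3028 and λ' = −1/λ ≈ -0.3028.
[1] lift (3,10): star map gives -0.0278; window check 0.8 ≤ -0.0278 < 1.6 is false → out
[2] lift (6,11): star map gives 2.6695; window check 0.8 ≤ 2.6695 < 1.6 is false → out
[3] lift (2,1): star map gives 1.6972; window check 0.8 ≤ 1.6972 < 1.6 is false → out
[4] lift (-2,-9): star map gives 0.7250; window check 0.8 ≤ 0.7250 < 1.6 is false → out
[5] lift (-2,-11): star map gives 1.3305; window check 0.8 ≤ 1.3305 < 1.6 is true → IN Λ
[6] lift (5,12): star map gives 1.3667; window check 0.8 ≤ 1.3667 < 1.6 is true → IN Λ
[7] lift (5,6): star map gives 3.1833; window check 0.8 ≤ 3.1833 < 1.6 is false → out
[8] lift (12,-6): star map gives 13.8167; window check 0.8 ≤ 13.8167 < 1.6 is false → out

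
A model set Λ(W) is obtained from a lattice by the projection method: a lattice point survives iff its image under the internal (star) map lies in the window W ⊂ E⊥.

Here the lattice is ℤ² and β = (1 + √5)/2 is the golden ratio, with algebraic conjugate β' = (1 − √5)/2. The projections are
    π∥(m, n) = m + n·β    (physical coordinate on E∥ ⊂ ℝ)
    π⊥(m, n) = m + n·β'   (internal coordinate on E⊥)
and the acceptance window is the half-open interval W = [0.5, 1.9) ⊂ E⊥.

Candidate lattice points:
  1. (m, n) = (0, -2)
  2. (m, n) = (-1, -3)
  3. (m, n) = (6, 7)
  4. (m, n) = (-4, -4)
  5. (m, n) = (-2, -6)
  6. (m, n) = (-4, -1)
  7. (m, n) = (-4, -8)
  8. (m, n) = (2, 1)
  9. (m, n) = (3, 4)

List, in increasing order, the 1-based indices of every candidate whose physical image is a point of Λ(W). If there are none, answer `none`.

Numerically β ≈ 1.61803 and β' = −1/β ≈ -0.61803.
#1 (0,-2): internal coord 0 + (-2)·β' = +1.23607; +1.23607 ∈ [0.5, 1.9) → IN Λ
#2 (-1,-3): internal coord -1 + (-3)·β' = +0.85410; +0.85410 ∈ [0.5, 1.9) → IN Λ
#3 (6,7): internal coord 6 + (7)·β' = +1.67376; +1.67376 ∈ [0.5, 1.9) → IN Λ
#4 (-4,-4): internal coord -4 + (-4)·β' = -1.52786; -1.52786 ∉ [0.5, 1.9) → out
#5 (-2,-6): internal coord -2 + (-6)·β' = +1.70820; +1.70820 ∈ [0.5, 1.9) → IN Λ
#6 (-4,-1): internal coord -4 + (-1)·β' = -3.38197; -3.38197 ∉ [0.5, 1.9) → out
#7 (-4,-8): internal coord -4 + (-8)·β' = +0.94427; +0.94427 ∈ [0.5, 1.9) → IN Λ
#8 (2,1): internal coord 2 + (1)·β' = +1.38197; +1.38197 ∈ [0.5, 1.9) → IN Λ
#9 (3,4): internal coord 3 + (4)·β' = +0.52786; +0.52786 ∈ [0.5, 1.9) → IN Λ

1, 2, 3, 5, 7, 8, 9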